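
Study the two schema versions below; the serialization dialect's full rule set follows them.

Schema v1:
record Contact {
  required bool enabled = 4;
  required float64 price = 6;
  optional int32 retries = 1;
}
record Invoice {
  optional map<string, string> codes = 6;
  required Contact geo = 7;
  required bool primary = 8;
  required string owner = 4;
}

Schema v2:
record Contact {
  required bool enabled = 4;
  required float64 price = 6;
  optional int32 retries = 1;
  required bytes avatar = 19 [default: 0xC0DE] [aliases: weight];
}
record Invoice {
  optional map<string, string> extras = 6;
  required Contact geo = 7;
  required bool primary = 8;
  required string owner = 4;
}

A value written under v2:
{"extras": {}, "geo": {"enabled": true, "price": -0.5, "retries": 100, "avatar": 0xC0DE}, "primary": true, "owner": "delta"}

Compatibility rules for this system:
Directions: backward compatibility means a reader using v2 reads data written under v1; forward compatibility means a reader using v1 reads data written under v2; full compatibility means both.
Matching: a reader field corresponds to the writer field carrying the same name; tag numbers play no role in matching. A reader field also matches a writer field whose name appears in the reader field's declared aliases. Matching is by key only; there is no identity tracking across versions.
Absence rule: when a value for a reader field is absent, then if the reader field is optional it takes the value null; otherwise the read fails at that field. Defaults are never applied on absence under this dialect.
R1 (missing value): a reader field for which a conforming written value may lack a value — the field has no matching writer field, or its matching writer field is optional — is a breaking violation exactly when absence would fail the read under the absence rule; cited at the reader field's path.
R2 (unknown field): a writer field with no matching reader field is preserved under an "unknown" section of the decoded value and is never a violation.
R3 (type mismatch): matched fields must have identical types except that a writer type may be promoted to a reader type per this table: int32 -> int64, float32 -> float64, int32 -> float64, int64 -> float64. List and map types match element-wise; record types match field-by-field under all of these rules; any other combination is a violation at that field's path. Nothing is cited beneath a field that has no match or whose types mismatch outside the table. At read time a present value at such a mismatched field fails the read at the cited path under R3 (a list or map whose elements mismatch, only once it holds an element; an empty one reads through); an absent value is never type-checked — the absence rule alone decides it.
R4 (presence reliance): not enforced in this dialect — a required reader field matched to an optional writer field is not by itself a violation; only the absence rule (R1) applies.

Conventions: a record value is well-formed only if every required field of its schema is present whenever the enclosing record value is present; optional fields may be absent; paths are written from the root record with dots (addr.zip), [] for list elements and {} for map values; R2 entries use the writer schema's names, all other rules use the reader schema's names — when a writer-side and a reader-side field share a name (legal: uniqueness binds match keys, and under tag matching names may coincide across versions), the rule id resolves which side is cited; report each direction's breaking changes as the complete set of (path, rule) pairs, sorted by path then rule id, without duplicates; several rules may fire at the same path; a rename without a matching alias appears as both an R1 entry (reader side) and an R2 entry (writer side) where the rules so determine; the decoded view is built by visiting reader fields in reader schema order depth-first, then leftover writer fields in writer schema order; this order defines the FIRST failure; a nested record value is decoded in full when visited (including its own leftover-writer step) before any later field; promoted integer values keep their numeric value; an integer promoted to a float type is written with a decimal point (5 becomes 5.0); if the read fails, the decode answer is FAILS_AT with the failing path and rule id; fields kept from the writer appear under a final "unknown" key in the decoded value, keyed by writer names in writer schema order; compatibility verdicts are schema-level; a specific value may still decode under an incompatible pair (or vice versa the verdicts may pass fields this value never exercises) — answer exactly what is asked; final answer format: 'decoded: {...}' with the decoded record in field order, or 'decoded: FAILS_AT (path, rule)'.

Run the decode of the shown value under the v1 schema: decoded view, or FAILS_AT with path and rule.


each type pair in Invoice: writer, then reader
decode walk for Invoice under reader schema v1:
  codes := null (missing; optional => null)
  geo.enabled := true
  geo.price := -0.5
  geo.retries := 100
  writer geo.avatar: kept under "unknown"
  primary := true
  owner := "delta"
  writer extras: kept under "unknown"
  => decoded: {"codes": null, "geo": {"enabled": true, "price": -0.5, "retries": 100, "unknown": {"avatar": 0xC0DE}}, "primary": true, "owner": "delta", "unknown": {"extras": {}}}

decoded: {"codes": null, "geo": {"enabled": true, "price": -0.5, "retries": 100, "unknown": {"avatar": 0xC0DE}}, "primary": true, "owner": "delta", "unknown": {"extras": {}}}


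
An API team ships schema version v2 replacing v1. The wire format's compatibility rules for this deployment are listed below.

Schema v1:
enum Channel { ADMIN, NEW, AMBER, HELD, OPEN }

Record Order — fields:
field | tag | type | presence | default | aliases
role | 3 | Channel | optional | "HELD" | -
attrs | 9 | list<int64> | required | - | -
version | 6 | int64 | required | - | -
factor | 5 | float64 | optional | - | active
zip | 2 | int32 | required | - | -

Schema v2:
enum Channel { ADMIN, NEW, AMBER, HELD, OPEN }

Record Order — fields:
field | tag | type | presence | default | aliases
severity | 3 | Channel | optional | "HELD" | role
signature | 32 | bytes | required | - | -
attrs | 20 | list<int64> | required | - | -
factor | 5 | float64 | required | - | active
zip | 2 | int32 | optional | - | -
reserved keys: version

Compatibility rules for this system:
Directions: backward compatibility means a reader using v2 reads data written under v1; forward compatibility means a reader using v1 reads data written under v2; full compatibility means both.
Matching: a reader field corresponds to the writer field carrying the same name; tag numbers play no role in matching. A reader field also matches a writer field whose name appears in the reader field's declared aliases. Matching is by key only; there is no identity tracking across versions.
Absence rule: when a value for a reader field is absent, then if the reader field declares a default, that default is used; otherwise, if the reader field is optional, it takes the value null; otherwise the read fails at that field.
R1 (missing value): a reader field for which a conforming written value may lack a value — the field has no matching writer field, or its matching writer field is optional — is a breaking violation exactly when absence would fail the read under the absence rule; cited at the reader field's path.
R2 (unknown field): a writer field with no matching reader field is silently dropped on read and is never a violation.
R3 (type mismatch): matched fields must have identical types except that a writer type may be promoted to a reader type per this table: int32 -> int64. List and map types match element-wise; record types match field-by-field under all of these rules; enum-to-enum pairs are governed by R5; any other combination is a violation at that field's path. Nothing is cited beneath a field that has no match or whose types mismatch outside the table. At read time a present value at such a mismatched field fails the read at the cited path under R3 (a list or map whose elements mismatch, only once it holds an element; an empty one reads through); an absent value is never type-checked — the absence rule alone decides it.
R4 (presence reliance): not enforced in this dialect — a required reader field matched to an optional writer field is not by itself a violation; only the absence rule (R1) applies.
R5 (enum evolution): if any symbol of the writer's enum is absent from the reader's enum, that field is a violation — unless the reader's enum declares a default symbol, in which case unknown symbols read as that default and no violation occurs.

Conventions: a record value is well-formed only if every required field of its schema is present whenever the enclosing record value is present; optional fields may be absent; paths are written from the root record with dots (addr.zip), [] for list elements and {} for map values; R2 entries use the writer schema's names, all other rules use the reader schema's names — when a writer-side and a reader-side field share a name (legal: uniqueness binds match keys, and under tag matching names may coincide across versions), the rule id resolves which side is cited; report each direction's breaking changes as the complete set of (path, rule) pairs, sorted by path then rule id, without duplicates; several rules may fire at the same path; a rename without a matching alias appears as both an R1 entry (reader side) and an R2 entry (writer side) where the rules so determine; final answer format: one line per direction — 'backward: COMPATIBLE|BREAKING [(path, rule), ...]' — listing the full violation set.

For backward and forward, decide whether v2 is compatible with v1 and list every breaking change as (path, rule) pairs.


the writer's type comes first in each Order pair
checking backward for Order: reader v2 against writer v1:
  severity: paired with writer role (Channel -> Channel; writer optional)
  signature: no writer match
  attrs: paired with writer attrs (list<int64> -> list<int64>; writer required)
  factor: paired with writer factor (float64 -> float64; writer optional)
  zip: paired with writer zip (int32 -> int32; writer required)
  writer field version has no reader counterpart
  violation R1 at factor
  violation R1 at signature
  => backward: BREAKING (2)
checking forward for Order: reader v1 against writer v2:
  role: no writer match
  attrs: paired with writer attrs (list<int64> -> list<int64>; writer required)
  version: no writer match
  factor: paired with writer factor (float64 -> float64; writer required)
  zip: paired with writer zip (int32 -> int32; writer optional)
  writer field severity has no reader counterpart
  writer field signature has no reader counterpart
  violation R1 at version
  violation R1 at zip
  => forward: BREAKING (2)

backward: BREAKING [(factor, R1), (signature, R1)]; forward: BREAKING [(version, R1), (zip, R1)]


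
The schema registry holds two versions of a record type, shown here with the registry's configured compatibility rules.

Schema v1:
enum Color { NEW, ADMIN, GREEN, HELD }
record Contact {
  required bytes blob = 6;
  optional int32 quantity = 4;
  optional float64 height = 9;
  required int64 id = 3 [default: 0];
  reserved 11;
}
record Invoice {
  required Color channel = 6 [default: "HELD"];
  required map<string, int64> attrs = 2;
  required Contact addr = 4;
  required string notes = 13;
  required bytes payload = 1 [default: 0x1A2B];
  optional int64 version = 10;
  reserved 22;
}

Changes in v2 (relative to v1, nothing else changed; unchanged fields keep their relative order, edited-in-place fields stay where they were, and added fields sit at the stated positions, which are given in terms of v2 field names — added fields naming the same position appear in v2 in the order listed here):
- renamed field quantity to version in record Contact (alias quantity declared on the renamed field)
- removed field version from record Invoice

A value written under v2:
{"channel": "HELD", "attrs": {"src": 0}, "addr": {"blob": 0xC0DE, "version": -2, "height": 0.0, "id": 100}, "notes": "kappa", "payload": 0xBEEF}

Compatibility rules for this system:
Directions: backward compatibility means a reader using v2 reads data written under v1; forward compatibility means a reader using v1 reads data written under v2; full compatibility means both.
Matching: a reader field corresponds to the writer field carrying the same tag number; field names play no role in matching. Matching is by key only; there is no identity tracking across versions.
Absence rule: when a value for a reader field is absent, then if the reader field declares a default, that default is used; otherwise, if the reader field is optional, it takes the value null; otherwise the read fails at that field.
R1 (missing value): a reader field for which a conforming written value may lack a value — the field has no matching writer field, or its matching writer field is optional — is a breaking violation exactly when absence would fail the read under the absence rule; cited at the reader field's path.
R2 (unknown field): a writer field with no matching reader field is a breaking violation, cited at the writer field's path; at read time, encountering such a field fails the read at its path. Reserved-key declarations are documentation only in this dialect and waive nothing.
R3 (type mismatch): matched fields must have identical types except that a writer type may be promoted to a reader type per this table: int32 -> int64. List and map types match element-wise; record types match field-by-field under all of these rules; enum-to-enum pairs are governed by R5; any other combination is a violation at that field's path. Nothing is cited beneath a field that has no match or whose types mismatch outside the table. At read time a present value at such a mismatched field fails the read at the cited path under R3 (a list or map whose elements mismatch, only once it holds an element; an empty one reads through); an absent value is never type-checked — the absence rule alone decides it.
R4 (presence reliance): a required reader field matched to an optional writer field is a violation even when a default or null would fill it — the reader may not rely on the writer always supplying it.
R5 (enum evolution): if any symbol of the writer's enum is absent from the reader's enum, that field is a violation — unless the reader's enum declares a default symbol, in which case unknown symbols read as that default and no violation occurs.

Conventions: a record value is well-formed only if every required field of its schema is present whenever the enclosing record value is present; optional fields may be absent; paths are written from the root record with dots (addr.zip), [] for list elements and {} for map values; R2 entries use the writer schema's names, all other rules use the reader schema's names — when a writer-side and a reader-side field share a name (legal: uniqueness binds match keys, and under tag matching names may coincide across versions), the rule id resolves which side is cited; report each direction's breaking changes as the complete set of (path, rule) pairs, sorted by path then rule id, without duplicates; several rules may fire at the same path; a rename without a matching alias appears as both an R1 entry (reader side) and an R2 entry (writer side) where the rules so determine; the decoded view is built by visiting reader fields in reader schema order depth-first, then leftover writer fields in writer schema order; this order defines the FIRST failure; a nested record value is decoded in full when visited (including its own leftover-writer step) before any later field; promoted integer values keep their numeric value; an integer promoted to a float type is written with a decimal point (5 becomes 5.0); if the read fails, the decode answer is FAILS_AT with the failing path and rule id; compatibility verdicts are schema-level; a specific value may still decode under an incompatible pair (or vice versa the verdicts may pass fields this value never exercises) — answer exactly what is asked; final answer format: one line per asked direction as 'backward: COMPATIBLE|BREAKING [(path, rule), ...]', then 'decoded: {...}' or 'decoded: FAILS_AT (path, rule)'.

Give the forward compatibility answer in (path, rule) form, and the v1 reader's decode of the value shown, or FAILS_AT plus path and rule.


in Invoice below, arrows point writer -> reader
forward for Invoice (reader v1, writer v2):
  Color -> Color, writer required: channel aligns to channel
  map<string, int64> -> map<string, int64>, writer required: attrs aligns to attrs
  Contact -> Contact, writer required: addr aligns to addr
  string -> string, writer required: notes aligns to notes
  bytes -> bytes, writer required: payload aligns to payload
  version: no writer-side match
  bytes -> bytes, writer required: addr.blob aligns to addr.blob
  int32 -> int32, writer optional: addr.quantity aligns to addr.version
  float64 -> float64, writer optional: addr.height aligns to addr.height
  int64 -> int64, writer required: addr.id aligns to addr.id
  => forward verdict for Invoice: COMPATIBLE, no violations
decode (reader v1):
  channel := "HELD"
  attrs := {"src": 0}
  addr.blob := 0xC0DE
  addr.quantity := -2 (from writer version)
  addr.height := 0.0
  addr.id := 100
  notes := "kappa"
  payload := 0xBEEF
  version := null (missing; optional => null)
  => decoded: {"channel": "HELD", "attrs": {"src": 0}, "addr": {"blob": 0xC0DE, "quantity": -2, "height": 0.0, "id": 100}, "notes": "kappa", "payload": 0xBEEF, "version": null}
ruling out the remaining Invoice differences:
  renamed field quantity to version in record Contact (alias quantity declared on the renamed field) -> fires no rule on Invoice, leaving the asked answer as it is
  removed field version from record Invoice -> matters only for Invoice's backward compatibility — outside the asked direction

forward: COMPATIBLE []; decoded: {"channel": "HELD", "attrs": {"src": 0}, "addr": {"blob": 0xC0DE, "quantity": -2, "height": 0.0, "id": 100}, "notes": "kappa", "payload": 0xBEEF, "version": null}


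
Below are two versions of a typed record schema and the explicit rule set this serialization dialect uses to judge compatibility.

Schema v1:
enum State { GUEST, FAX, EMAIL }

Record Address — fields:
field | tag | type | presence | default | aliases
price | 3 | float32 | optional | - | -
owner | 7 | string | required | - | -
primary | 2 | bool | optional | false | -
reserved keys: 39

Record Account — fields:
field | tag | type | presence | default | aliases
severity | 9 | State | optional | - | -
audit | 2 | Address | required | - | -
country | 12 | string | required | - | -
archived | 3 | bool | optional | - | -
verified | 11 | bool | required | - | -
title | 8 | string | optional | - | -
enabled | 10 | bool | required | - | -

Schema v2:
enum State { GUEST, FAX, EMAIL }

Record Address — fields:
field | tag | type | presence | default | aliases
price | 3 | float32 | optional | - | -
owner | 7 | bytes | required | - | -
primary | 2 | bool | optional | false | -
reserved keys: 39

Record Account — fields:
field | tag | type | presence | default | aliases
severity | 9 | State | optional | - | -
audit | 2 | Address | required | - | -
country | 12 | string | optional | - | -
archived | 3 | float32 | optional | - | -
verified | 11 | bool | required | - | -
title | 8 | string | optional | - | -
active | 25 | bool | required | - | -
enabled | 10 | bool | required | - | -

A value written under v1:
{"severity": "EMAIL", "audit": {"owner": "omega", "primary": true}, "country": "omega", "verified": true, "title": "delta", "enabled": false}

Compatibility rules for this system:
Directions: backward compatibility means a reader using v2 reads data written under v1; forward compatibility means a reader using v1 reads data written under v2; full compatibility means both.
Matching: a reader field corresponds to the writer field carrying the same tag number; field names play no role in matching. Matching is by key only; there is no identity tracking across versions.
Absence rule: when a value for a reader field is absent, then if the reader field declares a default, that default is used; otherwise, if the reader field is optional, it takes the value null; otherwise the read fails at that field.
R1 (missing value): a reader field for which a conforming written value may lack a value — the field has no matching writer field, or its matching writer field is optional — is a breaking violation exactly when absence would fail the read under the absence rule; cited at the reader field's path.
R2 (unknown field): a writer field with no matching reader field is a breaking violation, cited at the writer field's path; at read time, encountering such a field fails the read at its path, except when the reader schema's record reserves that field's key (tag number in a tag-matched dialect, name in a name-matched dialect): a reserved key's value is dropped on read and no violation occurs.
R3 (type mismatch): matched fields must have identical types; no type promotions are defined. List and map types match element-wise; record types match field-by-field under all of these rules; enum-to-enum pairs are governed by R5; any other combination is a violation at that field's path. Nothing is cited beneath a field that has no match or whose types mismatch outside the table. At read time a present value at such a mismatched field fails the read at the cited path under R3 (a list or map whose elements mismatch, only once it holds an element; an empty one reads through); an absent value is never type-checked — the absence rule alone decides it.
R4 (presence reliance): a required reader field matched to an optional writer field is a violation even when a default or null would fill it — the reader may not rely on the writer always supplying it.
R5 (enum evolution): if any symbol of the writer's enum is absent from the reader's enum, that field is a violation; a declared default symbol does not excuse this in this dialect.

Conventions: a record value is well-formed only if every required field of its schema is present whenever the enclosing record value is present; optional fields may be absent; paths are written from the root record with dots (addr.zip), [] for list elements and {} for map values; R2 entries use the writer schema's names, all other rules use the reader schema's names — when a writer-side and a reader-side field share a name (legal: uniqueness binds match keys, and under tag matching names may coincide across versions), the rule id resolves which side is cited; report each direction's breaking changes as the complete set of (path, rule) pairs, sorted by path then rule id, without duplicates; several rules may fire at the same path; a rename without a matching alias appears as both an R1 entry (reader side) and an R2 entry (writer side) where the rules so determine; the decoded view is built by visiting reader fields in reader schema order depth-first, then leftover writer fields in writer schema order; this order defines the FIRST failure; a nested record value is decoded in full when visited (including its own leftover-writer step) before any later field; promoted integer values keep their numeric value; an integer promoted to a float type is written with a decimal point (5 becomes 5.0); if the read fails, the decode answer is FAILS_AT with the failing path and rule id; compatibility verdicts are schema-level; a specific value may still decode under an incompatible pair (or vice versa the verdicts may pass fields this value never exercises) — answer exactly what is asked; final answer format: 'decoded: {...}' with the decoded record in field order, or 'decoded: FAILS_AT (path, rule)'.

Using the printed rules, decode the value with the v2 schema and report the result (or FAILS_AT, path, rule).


each type pair in Account: writer, then reader
migrating the Account value to v2:
  severity := "EMAIL"
  audit.price := null (absent, optional -> null)
  read fails at audit.owner under R3
  => FAILS_AT (audit.owner, R3)
remaining Account differences; none change what is asked:
  added field active to record Account: required bool, tag 25 (in v2 it sits immediately before enabled) -> schema-level compatibility only; this Account value's decode is unchanged
  field country in record Account: required changed to optional -> schema-level compatibility only; this Account value's decode is unchanged
  field archived in record Account: type bool changed to float32 -> schema-level compatibility only; this Account value's decode is unchanged

decoded: FAILS_AT (audit.owner, R3)


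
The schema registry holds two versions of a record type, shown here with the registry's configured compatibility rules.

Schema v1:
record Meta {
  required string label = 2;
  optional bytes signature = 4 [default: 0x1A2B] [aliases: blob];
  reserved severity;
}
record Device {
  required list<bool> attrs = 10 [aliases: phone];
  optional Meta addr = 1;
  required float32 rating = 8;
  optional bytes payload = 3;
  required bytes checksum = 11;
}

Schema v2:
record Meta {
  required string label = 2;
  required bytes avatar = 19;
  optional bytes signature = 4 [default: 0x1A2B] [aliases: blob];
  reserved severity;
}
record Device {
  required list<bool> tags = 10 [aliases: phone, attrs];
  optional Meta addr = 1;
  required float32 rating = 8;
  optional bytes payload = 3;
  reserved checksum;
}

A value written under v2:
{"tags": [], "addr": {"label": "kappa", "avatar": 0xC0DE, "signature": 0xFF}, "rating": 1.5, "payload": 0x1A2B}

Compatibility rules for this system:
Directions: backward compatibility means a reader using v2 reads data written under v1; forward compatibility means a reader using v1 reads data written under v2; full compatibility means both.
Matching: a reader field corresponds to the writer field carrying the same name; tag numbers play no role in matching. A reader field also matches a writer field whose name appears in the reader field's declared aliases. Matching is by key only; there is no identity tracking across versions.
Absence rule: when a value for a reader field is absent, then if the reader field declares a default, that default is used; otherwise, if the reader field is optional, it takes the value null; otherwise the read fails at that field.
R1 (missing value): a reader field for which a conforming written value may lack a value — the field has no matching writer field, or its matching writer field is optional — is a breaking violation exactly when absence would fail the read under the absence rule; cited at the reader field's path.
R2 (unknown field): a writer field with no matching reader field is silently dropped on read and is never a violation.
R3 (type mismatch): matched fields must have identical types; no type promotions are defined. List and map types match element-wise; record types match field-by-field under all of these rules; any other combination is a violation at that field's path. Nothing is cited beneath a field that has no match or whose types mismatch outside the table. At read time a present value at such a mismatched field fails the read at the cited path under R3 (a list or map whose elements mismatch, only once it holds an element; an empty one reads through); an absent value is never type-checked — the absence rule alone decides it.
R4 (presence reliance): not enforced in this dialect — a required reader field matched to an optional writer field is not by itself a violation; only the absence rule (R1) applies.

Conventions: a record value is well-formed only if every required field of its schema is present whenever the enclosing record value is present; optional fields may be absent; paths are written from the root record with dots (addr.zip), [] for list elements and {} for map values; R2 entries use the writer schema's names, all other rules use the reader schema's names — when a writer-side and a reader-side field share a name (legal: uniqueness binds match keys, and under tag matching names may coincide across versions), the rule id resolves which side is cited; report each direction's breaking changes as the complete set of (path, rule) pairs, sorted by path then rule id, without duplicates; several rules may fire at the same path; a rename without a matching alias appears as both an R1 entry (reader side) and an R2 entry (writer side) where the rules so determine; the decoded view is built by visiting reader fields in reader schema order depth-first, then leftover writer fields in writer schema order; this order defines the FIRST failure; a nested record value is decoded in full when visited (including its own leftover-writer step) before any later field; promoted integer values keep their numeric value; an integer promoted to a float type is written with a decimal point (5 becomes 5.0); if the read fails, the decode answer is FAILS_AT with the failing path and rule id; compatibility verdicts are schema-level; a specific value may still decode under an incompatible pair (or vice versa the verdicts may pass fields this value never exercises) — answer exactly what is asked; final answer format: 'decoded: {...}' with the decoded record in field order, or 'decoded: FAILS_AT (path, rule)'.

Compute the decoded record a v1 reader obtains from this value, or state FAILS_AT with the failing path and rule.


decoded: FAILS_AT (attrs, R1)

arrows below run writer -> reader for Device
decode (reader v1):
  read fails at attrs under R1 (no fill)
  => FAILS_AT (attrs, R1)
the rest of the Device diff is inert for this question:
  removed field checksum from record Device (its key "checksum" joins the reserved list) -> affects the rule determinations only; this particular Device value decodes identically
  added field avatar to record Meta: required bytes, tag 19 (in v2 it sits immediately before signature) -> affects the rule determinations only; this particular Device value decodes identically


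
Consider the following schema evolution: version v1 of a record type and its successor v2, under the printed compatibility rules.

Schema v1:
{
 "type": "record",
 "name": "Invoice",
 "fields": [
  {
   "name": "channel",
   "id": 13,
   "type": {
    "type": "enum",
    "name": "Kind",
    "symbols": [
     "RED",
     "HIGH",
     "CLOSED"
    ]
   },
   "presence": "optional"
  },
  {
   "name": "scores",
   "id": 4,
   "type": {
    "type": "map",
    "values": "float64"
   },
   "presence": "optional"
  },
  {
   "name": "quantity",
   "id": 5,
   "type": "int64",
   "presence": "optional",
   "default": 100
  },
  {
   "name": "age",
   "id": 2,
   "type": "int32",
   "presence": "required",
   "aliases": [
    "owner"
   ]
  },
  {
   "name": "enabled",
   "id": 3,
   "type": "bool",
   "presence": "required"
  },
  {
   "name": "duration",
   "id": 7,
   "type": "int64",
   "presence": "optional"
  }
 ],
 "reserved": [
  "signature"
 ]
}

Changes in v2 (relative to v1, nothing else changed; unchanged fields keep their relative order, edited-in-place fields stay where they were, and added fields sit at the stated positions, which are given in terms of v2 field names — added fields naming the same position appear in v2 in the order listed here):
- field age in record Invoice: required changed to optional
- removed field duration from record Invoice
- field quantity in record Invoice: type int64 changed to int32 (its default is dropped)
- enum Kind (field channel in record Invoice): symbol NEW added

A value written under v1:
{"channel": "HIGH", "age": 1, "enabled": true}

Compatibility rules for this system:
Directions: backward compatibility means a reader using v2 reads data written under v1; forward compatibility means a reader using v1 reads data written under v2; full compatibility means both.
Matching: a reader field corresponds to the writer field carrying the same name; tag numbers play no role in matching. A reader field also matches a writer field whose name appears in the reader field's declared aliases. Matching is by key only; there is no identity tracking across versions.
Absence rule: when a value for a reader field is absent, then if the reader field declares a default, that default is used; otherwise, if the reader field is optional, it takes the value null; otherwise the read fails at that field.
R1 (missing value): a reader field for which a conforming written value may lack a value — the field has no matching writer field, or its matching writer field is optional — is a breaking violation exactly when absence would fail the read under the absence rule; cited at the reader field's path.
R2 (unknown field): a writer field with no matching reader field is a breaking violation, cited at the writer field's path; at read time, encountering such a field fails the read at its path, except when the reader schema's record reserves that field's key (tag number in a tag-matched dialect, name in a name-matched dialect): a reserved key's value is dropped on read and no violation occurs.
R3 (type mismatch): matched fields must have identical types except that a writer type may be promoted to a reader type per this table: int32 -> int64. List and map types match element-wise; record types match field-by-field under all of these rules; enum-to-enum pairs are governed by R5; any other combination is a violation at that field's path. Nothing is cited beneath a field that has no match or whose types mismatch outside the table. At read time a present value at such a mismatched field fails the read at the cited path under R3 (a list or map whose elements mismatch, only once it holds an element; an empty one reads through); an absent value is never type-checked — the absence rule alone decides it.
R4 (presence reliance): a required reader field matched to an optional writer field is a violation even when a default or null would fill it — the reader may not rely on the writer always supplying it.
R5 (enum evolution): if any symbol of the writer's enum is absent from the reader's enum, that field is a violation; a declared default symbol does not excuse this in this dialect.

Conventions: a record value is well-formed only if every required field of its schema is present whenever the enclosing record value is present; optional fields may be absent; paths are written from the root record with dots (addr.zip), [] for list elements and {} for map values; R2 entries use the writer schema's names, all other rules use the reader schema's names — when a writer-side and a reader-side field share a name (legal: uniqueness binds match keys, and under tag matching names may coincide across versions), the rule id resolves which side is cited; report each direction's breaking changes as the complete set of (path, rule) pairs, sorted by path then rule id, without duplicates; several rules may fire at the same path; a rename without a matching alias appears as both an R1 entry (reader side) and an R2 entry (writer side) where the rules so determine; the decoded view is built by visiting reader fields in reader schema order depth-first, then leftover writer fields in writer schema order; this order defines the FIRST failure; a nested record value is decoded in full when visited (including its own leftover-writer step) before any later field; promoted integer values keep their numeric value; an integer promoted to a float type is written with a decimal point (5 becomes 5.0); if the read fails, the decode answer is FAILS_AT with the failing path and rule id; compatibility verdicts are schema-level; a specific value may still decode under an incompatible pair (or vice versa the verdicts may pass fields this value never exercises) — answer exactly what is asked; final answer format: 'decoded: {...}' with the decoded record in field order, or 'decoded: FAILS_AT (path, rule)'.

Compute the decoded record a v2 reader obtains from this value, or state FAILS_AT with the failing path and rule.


each type pair in Invoice: writer, then reader
decode (reader v2):
  channel := "HIGH"
  scores := null (missing; optional => null)
  quantity := null (missing; optional => null)
  age := 1
  enabled := true
  => decoded: {"channel": "HIGH", "scores": null, "quantity": null, "age": 1, "enabled": true}
diffs on Invoice not affecting the asked answer:
  field age in record Invoice: required changed to optional -> changes Invoice's schema-level verdicts only — the decode of this value is the same
  enum Kind (field channel in record Invoice): symbol NEW added -> changes Invoice's schema-level verdicts only — the decode of this value is the same

decoded: {"channel": "HIGH", "scores": null, "quantity": null, "age": 1, "enabled": true}


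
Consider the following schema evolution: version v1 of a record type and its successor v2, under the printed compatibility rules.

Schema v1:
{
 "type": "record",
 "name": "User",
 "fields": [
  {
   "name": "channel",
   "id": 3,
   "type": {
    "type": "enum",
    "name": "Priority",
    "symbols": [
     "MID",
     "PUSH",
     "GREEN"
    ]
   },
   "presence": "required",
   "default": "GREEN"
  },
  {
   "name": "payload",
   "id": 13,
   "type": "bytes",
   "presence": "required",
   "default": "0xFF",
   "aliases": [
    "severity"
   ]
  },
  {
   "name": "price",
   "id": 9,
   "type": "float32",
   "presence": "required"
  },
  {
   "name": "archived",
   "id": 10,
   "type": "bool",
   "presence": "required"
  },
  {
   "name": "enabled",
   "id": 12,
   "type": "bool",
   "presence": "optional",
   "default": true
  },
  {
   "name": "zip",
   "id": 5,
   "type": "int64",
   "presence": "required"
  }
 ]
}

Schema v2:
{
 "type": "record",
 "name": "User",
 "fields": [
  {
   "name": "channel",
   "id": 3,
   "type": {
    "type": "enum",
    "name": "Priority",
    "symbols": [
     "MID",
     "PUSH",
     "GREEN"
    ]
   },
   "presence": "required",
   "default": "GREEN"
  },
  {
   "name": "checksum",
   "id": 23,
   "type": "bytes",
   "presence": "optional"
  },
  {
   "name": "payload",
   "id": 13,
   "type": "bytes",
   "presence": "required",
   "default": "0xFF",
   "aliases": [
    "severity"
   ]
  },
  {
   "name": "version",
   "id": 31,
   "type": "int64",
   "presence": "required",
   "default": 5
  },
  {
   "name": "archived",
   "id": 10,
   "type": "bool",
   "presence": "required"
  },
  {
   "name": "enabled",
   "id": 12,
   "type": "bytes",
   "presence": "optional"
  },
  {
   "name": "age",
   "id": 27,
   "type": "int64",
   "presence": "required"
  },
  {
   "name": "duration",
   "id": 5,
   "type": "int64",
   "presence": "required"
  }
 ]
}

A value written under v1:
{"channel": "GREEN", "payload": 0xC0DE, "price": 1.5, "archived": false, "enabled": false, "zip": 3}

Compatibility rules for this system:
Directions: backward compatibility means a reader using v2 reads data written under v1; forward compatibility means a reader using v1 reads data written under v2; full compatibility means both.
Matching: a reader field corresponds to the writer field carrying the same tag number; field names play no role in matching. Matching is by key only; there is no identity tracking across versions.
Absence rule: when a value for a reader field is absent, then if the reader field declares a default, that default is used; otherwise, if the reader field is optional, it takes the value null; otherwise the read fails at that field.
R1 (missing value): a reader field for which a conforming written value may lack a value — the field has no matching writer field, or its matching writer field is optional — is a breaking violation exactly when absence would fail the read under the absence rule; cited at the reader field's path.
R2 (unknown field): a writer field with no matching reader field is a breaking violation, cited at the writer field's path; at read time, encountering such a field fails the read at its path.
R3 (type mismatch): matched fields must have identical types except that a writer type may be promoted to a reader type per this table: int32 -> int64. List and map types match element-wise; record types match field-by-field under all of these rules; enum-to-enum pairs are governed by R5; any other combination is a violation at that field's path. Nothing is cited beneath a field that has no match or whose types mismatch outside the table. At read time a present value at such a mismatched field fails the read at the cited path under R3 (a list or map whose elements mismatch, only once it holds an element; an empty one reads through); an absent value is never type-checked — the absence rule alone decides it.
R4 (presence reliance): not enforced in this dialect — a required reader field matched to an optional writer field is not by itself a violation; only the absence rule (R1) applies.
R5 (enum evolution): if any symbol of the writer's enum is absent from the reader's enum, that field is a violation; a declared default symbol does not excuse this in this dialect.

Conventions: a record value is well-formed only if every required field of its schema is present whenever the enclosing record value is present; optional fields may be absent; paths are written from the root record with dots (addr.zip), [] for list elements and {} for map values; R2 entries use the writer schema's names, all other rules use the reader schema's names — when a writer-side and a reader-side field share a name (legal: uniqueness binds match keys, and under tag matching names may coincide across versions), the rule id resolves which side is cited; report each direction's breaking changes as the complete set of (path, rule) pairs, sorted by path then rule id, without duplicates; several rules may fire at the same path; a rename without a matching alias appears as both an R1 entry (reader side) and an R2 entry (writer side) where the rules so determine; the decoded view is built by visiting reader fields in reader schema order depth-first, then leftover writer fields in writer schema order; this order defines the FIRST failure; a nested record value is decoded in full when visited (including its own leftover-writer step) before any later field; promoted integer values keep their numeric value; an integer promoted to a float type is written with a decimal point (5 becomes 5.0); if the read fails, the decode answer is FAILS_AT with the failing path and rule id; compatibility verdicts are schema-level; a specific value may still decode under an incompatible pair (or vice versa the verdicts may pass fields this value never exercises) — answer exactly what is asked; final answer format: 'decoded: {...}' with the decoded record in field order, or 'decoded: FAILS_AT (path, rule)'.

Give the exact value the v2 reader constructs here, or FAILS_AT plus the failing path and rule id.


arrows below run writer -> reader for User
decode walk for User under reader schema v2:
  channel := "GREEN"
  checksum := null (absent, optional -> null)
  payload := 0xC0DE
  version := 5 (absent -> default)
  archived := false
  read fails at enabled under R3
  => FAILS_AT (enabled, R3)
ruling out the remaining User differences:
  renamed field zip to duration in record User -> no rule fires on it and the decoded User view is identical with or without it
  added field age to record User: required int64, tag 27 (in v2 it sits immediately before duration) -> a verdict-level change on User — the shown value reads the same
  added field checksum to record User: optional bytes, tag 23 (in v2 it sits immediately before payload) -> a verdict-level change on User — the shown value reads the same
  added field version to record User: required int64, tag 31, default 5 (in v2 it sits immediately before archived) -> a verdict-level change on User — the shown value reads the same
  removed field price from record User -> a verdict-level change on User — the shown value reads the same

decoded: FAILS_AT (enabled, R3)
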